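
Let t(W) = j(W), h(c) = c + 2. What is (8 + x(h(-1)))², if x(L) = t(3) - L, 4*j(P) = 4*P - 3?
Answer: 1369/16 ≈ 85.563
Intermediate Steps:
h(c) = 2 + c
j(P) = -¾ + P (j(P) = (4*P - 3)/4 = (-3 + 4*P)/4 = -¾ + P)
t(W) = -¾ + W
x(L) = 9/4 - L (x(L) = (-¾ + 3) - L = 9/4 - L)
(8 + x(h(-1)))² = (8 + (9/4 - (2 - 1)))² = (8 + (9/4 - 1*1))² = (8 + (9/4 - 1))² = (8 + 5/4)² = (37/4)² = 1369/16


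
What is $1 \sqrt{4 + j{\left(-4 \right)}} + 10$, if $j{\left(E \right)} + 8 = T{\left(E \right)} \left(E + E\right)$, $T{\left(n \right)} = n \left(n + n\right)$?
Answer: $10 + 2 i \sqrt{65} \approx 10.0 + 16.125 i$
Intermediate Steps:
$T{\left(n \right)} = 2 n^{2}$ ($T{\left(n \right)} = n 2 n = 2 n^{2}$)
$j{\left(E \right)} = -8 + 4 E^{3}$ ($j{\left(E \right)} = -8 + 2 E^{2} \left(E + E\right) = -8 + 2 E^{2} \cdot 2 E = -8 + 4 E^{3}$)
$1 \sqrt{4 + j{\left(-4 \right)}} + 10 = 1 \sqrt{4 + \left(-8 + 4 \left(-4\right)^{3}\right)} + 10 = 1 \sqrt{4 + \left(-8 + 4 \left(-64\right)\right)} + 10 = 1 \sqrt{4 - 264} + 10 = 1 \sqrt{-260} + 10 = 1 \cdot 2 i \sqrt{65} + 10 = 2 i \sqrt{65} + 10 = 10 + 2 i \sqrt{65}$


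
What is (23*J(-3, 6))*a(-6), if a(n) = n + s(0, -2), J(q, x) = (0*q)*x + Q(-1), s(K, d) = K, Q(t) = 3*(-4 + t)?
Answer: 2070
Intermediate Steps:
Q(t) = -12 + 3*t
J(q, x) = -15 (J(q, x) = (0*q)*x + (-12 + 3*(-1)) = 0*x + (-12 - 3) = 0 - 15 = -15)
a(n) = n (a(n) = n + 0 = n)
(23*J(-3, 6))*a(-6) = (23*(-15))*(-6) = -345*(-6) = 2070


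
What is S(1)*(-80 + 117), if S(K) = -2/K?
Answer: -74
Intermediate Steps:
S(1)*(-80 + 117) = (-2/1)*(-80 + 117) = -2*1*37 = -2*37 = -74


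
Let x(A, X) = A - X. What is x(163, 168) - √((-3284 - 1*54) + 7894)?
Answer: -5 - 2*√1139 ≈ -72.498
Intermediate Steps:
x(163, 168) - √((-3284 - 1*54) + 7894) = (163 - 1*168) - √((-3284 - 1*54) + 7894) = (163 - 168) - √((-3284 - 54) + 7894) = -5 - √(-3338 + 7894) = -5 - √4556 = -5 - 2*√1139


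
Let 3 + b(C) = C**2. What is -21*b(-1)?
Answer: 42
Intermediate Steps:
b(C) = -3 + C**2
-21*b(-1) = -21*(-3 + (-1)**2) = -21*(-3 + 1) = -21*(-2) = 42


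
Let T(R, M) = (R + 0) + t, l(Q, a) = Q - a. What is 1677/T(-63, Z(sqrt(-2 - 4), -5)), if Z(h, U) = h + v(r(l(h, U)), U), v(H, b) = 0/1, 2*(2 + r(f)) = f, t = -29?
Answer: -1677/92 ≈ -18.228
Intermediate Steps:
r(f) = -2 + f/2
v(H, b) = 0 (v(H, b) = 0*1 = 0)
Z(h, U) = h (Z(h, U) = h + 0 = h)
T(R, M) = -29 + R (T(R, M) = (R + 0) - 29 = R - 29 = -29 + R)
1677/T(-63, Z(sqrt(-2 - 4), -5)) = 1677/(-29 - 63) = 1677/(-92) = 1677*(-1/92) = -1677/92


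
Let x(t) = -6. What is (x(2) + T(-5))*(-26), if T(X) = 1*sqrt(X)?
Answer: 156 - 26*I*sqrt(5) ≈ 156.0 - 58.138*I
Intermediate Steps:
T(X) = sqrt(X)
(x(2) + T(-5))*(-26) = (-6 + sqrt(-5))*(-26) = (-6 + I*sqrt(5))*(-26) = 156 - 26*I*sqrt(5)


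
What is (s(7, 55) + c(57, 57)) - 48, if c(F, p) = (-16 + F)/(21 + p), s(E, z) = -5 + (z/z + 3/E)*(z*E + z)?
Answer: 314549/546 ≈ 576.10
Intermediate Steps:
s(E, z) = -5 + (1 + 3/E)*(z + E*z) (s(E, z) = -5 + (1 + 3/E)*(E*z + z) = -5 + (1 + 3/E)*(z + E*z))
c(F, p) = (-16 + F)/(21 + p)
(s(7, 55) + c(57, 57)) - 48 = ((-5 + 4*55 + 7*55 + 3*55/7) + (-16 + 57)/(21 + 57)) - 48 = ((-5 + 220 + 385 + 3*55*(1/7)) + 41/78) - 48 = ((-5 + 220 + 385 + 165/7) + (1/78)*41) - 48 = (4365/7 + 41/78) - 48 = 340757/546 - 48 = 314549/546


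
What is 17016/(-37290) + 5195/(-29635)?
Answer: -23266357/36836305 ≈ -0.63161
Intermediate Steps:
17016/(-37290) + 5195/(-29635) = 17016*(-1/37290) + 5195*(-1/29635) = -2836/6215 - 1039/5927 = -23266357/36836305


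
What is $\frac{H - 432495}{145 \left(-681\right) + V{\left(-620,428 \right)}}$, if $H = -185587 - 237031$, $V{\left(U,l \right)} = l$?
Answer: $\frac{855113}{98317} \approx 8.6975$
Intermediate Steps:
$H = -422618$ ($H = -185587 - 237031 = -422618$)
$\frac{H - 432495}{145 \left(-681\right) + V{\left(-620,428 \right)}} = \frac{-422618 - 432495}{145 \left(-681\right) + 428} = - \frac{855113}{-98745 + 428} = - \frac{855113}{-98317} = \left(-855113\right) \left(- \frac{1}{98317}\right) = \frac{855113}{98317}$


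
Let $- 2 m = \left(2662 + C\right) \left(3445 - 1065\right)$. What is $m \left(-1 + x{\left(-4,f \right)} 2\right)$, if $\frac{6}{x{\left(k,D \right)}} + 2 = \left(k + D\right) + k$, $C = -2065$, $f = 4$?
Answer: $2131290$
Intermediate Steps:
$x{\left(k,D \right)} = \frac{6}{-2 + D + 2 k}$ ($x{\left(k,D \right)} = \frac{6}{-2 + \left(\left(k + D\right) + k\right)} = \frac{6}{-2 + \left(\left(D + k\right) + k\right)} = \frac{6}{-2 + \left(D + 2 k\right)} = \frac{6}{-2 + D + 2 k}$)
$m = -710430$ ($m = - \frac{\left(2662 - 2065\right) \left(3445 - 1065\right)}{2} = - \frac{597 \cdot 2380}{2} = \left(- \frac{1}{2}\right) 1420860 = -710430$)
$m \left(-1 + x{\left(-4,f \right)} 2\right) = - 710430 \left(-1 + \frac{6}{-2 + 4 + 2 \left(-4\right)} 2\right) = - 710430 \left(-1 + \frac{6}{-2 + 4 - 8} \cdot 2\right) = - 710430 \left(-1 + \frac{6}{-6} \cdot 2\right) = - 710430 \left(-1 + 6 \left(- \frac{1}{6}\right) 2\right) = - 710430 \left(-1 - 2\right) = \left(-710430\right) \left(-3\right) = 2131290$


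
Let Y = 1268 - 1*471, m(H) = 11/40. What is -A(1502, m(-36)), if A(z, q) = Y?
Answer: -797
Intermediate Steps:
m(H) = 11/40 (m(H) = 11*(1/40) = 11/40)
Y = 797 (Y = 1268 - 471 = 797)
A(z, q) = 797
-A(1502, m(-36)) = -1*797 = -797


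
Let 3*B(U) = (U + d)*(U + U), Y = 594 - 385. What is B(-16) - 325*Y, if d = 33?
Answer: -204319/3 ≈ -68106.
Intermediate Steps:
Y = 209
B(U) = 2*U*(33 + U)/3 (B(U) = ((U + 33)*(U + U))/3 = ((33 + U)*(2*U))/3 = (2*U*(33 + U))/3 = 2*U*(33 + U)/3)
B(-16) - 325*Y = (⅔)*(-16)*(33 - 16) - 325*209 = (⅔)*(-16)*17 - 67925 = -544/3 - 67925 = -204319/3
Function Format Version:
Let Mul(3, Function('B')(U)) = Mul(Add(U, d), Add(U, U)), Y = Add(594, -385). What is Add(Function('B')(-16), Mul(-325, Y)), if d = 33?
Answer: Rational(-204319, 3) ≈ -68106.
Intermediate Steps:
Y = 209
Function('B')(U) = Mul(Rational(2, 3), U, Add(33, U)) (Function('B')(U) = Mul(Rational(1, 3), Mul(Add(U, 33), Add(U, U))) = Mul(Rational(1, 3), Mul(Add(33, U), Mul(2, U))) = Mul(Rational(1, 3), Mul(2, U, Add(33, U))) = Mul(Rational(2, 3), U, Add(33, U)))
Add(Function('B')(-16), Mul(-325, Y)) = Add(Mul(Rational(2, 3), -16, Add(33, -16)), Mul(-325, 209)) = Add(Mul(Rational(2, 3), -16, 17), -67925) = Add(Rational(-544, 3), -67925) = Rational(-204319, 3)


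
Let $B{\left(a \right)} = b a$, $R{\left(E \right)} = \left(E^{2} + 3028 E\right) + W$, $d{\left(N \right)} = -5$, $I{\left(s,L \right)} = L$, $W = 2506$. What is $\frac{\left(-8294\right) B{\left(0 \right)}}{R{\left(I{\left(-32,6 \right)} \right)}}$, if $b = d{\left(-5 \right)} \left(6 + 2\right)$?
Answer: $0$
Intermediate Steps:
$R{\left(E \right)} = 2506 + E^{2} + 3028 E$ ($R{\left(E \right)} = \left(E^{2} + 3028 E\right) + 2506 = 2506 + E^{2} + 3028 E$)
$b = -40$ ($b = - 5 \left(6 + 2\right) = \left(-5\right) 8 = -40$)
$B{\left(a \right)} = - 40 a$
$\frac{\left(-8294\right) B{\left(0 \right)}}{R{\left(I{\left(-32,6 \right)} \right)}} = \frac{\left(-8294\right) \left(\left(-40\right) 0\right)}{2506 + 6^{2} + 3028 \cdot 6} = \frac{\left(-8294\right) 0}{2506 + 36 + 18168} = \frac{0}{20710} = 0 \cdot \frac{1}{20710} = 0$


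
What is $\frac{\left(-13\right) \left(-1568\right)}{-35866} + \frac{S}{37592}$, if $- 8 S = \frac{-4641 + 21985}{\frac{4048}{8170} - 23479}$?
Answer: $- \frac{4593307018129073}{8082037948415397} \approx -0.56834$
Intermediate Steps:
$S = \frac{8856280}{95909691}$ ($S = - \frac{\left(-4641 + 21985\right) \frac{1}{\frac{4048}{8170} - 23479}}{8} = - \frac{17344 \frac{1}{4048 \cdot \frac{1}{8170} - 23479}}{8} = - \frac{17344 \frac{1}{\frac{2024}{4085} - 23479}}{8} = - \frac{17344 \frac{1}{- \frac{95909691}{4085}}}{8} = - \frac{17344 \left(- \frac{4085}{95909691}\right)}{8} = \left(- \frac{1}{8}\right) \left(- \frac{70850240}{95909691}\right) = \frac{8856280}{95909691} \approx 0.09234$)
$\frac{\left(-13\right) \left(-1568\right)}{-35866} + \frac{S}{37592} = \frac{\left(-13\right) \left(-1568\right)}{-35866} + \frac{8856280}{95909691 \cdot 37592} = 20384 \left(- \frac{1}{35866}\right) + \frac{8856280}{95909691} \cdot \frac{1}{37592} = - \frac{10192}{17933} + \frac{1107035}{450679638009} = - \frac{4593307018129073}{8082037948415397}$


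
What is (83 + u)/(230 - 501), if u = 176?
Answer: -259/271 ≈ -0.95572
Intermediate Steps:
(83 + u)/(230 - 501) = (83 + 176)/(230 - 501) = 259/(-271) = 259*(-1/271) = -259/271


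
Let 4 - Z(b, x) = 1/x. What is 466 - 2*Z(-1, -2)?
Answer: 457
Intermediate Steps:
Z(b, x) = 4 - 1/x
466 - 2*Z(-1, -2) = 466 - 2*(4 - 1/(-2)) = 466 - 2*(4 - 1*(-½)) = 466 - 2*(4 + ½) = 466 - 2*9/2 = 466 - 9 = 457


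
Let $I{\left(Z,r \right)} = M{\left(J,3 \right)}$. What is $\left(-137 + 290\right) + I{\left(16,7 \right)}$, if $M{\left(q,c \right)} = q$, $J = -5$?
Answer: $148$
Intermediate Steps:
$I{\left(Z,r \right)} = -5$
$\left(-137 + 290\right) + I{\left(16,7 \right)} = \left(-137 + 290\right) - 5 = 153 - 5 = 148$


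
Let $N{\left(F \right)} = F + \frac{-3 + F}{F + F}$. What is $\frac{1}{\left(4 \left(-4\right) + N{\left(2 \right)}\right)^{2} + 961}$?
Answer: $\frac{16}{18625} \approx 0.00085906$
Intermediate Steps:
$N{\left(F \right)} = F + \frac{-3 + F}{2 F}$
$\frac{1}{\left(4 \left(-4\right) + N{\left(2 \right)}\right)^{2} + 961} = \frac{1}{\left(4 \left(-4\right) + \left(\frac{1}{2} + 2 - \frac{3}{2 \cdot 2}\right)\right)^{2} + 961} = \frac{1}{\left(-16 + \left(\frac{1}{2} + 2 - \frac{3}{4}\right)\right)^{2} + 961} = \frac{1}{\left(-16 + \frac{7}{4}\right)^{2} + 961} = \frac{1}{\left(- \frac{57}{4}\right)^{2} + 961} = \frac{1}{\frac{3249}{16} + 961} = \frac{1}{\frac{18625}{16}} = \frac{16}{18625}$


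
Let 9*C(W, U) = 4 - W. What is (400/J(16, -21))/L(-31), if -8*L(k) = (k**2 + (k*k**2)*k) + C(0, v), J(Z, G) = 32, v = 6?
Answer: -450/4160171 ≈ -0.00010817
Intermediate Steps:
C(W, U) = 4/9 - W/9 (C(W, U) = (4 - W)/9 = 4/9 - W/9)
L(k) = -1/18 - k**2/8 - k**4/8 (L(k) = -((k**2 + (k*k**2)*k) + (4/9 - 1/9*0))/8 = -((k**2 + k**3*k) + (4/9 + 0))/8 = -((k**2 + k**4) + 4/9)/8 = -(4/9 + k**2 + k**4)/8 = -1/18 - k**2/8 - k**4/8)
(400/J(16, -21))/L(-31) = (400/32)/(-1/18 - 1/8*(-31)**2 - 1/8*(-31)**4) = (400*(1/32))/(-1/18 - 1/8*961 - 1/8*923521) = 25/(2*(-1/18 - 961/8 - 923521/8)) = 25/(2*(-4160171/36)) = (25/2)*(-36/4160171) = -450/4160171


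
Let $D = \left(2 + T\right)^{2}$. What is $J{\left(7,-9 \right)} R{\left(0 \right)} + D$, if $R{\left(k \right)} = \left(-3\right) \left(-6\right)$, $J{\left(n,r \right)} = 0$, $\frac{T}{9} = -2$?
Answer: $256$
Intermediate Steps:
$T = -18$ ($T = 9 \left(-2\right) = -18$)
$D = 256$ ($D = \left(2 - 18\right)^{2} = \left(-16\right)^{2} = 256$)
$R{\left(k \right)} = 18$
$J{\left(7,-9 \right)} R{\left(0 \right)} + D = 0 \cdot 18 + 256 = 0 + 256 = 256$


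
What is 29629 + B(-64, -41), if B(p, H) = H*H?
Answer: 31310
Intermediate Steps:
B(p, H) = H**2
29629 + B(-64, -41) = 29629 + (-41)**2 = 29629 + 1681 = 31310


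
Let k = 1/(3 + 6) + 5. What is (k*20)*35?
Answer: 32200/9 ≈ 3577.8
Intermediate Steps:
k = 46/9 (k = 1/9 + 5 = ⅑ + 5 = 46/9 ≈ 5.1111)
(k*20)*35 = ((46/9)*20)*35 = (920/9)*35 = 32200/9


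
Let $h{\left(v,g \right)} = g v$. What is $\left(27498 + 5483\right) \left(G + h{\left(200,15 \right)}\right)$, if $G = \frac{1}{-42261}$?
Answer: $\frac{4181430090019}{42261} \approx 9.8943 \cdot 10^{7}$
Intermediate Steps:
$G = - \frac{1}{42261} \approx -2.3662 \cdot 10^{-5}$
$\left(27498 + 5483\right) \left(G + h{\left(200,15 \right)}\right) = \left(27498 + 5483\right) \left(- \frac{1}{42261} + 15 \cdot 200\right) = 32981 \left(- \frac{1}{42261} + 3000\right) = 32981 \cdot \frac{126782999}{42261} = \frac{4181430090019}{42261}$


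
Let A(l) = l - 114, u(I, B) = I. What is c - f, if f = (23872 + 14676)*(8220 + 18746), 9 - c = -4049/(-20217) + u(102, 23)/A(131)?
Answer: -21015275628254/20217 ≈ -1.0395e+9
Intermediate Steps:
A(l) = -114 + l
c = 56602/20217 (c = 9 - (-4049/(-20217) + 102/(-114 + 131)) = 9 - (-4049*(-1/20217) + 102/17) = 9 - (4049/20217 + 102*(1/17)) = 9 - (4049/20217 + 6) = 9 - 1*125351/20217 = 9 - 125351/20217 = 56602/20217 ≈ 2.7997)
f = 1039485368 (f = 38548*26966 = 1039485368)
c - f = 56602/20217 - 1*1039485368 = 56602/20217 - 1039485368 = -21015275628254/20217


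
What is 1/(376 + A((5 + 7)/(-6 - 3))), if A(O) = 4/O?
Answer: 1/373 ≈ 0.0026810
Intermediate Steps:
1/(376 + A((5 + 7)/(-6 - 3))) = 1/(376 + 4/(((5 + 7)/(-6 - 3)))) = 1/(376 + 4/((12/(-9)))) = 1/(376 + 4/((12*(-1/9)))) = 1/(376 + 4/(-4/3)) = 1/(376 + 4*(-3/4)) = 1/(376 - 3) = 1/373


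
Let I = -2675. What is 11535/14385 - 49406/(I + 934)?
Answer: 48719183/1669619 ≈ 29.180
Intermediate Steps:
11535/14385 - 49406/(I + 934) = 11535/14385 - 49406/(-2675 + 934) = 11535*(1/14385) - 49406/(-1741) = 769/959 - 49406*(-1/1741) = 769/959 + 49406/1741 = 48719183/1669619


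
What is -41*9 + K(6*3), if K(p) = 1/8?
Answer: -2951/8 ≈ -368.88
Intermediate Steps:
K(p) = ⅛
-41*9 + K(6*3) = -41*9 + ⅛ = -369 + ⅛ = -2951/8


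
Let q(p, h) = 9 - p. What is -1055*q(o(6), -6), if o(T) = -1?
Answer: -10550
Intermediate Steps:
-1055*q(o(6), -6) = -1055*(9 - 1*(-1)) = -1055*(9 + 1) = -1055*10 = -10550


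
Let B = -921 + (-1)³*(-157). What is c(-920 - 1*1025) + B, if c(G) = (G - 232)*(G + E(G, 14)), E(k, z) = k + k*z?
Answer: 67747476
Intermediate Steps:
B = -764 (B = -921 - 1*(-157) = -921 + 157 = -764)
c(G) = 16*G*(-232 + G) (c(G) = (G - 232)*(G + G*(1 + 14)) = (-232 + G)*(G + G*15) = (-232 + G)*(G + 15*G) = (-232 + G)*(16*G) = 16*G*(-232 + G))
c(-920 - 1*1025) + B = 16*(-920 - 1*1025)*(-232 + (-920 - 1*1025)) - 764 = 16*(-920 - 1025)*(-232 + (-920 - 1025)) - 764 = 16*(-1945)*(-232 - 1945) - 764 = 16*(-1945)*(-2177) - 764 = 67748240 - 764 = 67747476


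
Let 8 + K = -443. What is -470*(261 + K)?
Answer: 89300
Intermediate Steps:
K = -451 (K = -8 - 443 = -451)
-470*(261 + K) = -470*(261 - 451) = -470*(-190) = 89300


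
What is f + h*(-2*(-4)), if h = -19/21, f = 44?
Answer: 772/21 ≈ 36.762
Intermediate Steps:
h = -19/21 (h = -19*1/21 = -19/21 ≈ -0.90476)
f + h*(-2*(-4)) = 44 - (-38)*(-4)/21 = 44 - 19/21*8 = 44 - 152/21 = 772/21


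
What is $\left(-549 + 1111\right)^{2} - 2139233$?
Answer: $-1823389$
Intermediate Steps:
$\left(-549 + 1111\right)^{2} - 2139233 = 562^{2} - 2139233 = 315844 - 2139233 = -1823389$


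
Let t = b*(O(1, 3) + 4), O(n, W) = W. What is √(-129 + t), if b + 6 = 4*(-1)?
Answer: I*√199 ≈ 14.107*I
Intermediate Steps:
b = -10 (b = -6 + 4*(-1) = -6 - 4 = -10)
t = -70 (t = -10*(3 + 4) = -10*7 = -70)
√(-129 + t) = √(-129 - 70) = √(-199) = I*√199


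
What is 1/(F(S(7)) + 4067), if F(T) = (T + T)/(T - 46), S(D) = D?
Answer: 39/158599 ≈ 0.00024590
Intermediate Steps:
F(T) = 2*T/(-46 + T) (F(T) = (2*T)/(-46 + T) = 2*T/(-46 + T))
1/(F(S(7)) + 4067) = 1/(2*7/(-46 + 7) + 4067) = 1/(2*7/(-39) + 4067) = 1/(2*7*(-1/39) + 4067) = 1/(-14/39 + 4067) = 1/(158599/39) = 39/158599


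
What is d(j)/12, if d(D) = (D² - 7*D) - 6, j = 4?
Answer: -3/2 ≈ -1.5000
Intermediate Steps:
d(D) = -6 + D² - 7*D
d(j)/12 = (-6 + 4² - 7*4)/12 = (-6 + 16 - 28)/12 = (1/12)*(-18) = -3/2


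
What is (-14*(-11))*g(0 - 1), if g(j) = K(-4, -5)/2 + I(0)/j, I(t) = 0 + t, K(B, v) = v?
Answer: -385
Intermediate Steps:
I(t) = t
g(j) = -5/2 (g(j) = -5/2 + 0/j = -5*½ + 0 = -5/2 + 0 = -5/2)
(-14*(-11))*g(0 - 1) = -14*(-11)*(-5/2) = 154*(-5/2) = -385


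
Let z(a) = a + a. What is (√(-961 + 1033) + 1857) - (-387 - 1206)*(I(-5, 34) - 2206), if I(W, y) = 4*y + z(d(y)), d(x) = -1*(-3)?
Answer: -3286095 + 6*√2 ≈ -3.2861e+6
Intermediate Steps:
d(x) = 3
z(a) = 2*a
I(W, y) = 6 + 4*y (I(W, y) = 4*y + 2*3 = 4*y + 6 = 6 + 4*y)
(√(-961 + 1033) + 1857) - (-387 - 1206)*(I(-5, 34) - 2206) = (√(-961 + 1033) + 1857) - (-387 - 1206)*((6 + 4*34) - 2206) = (√72 + 1857) - (-1593)*((6 + 136) - 2206) = (6*√2 + 1857) - (-1593)*(142 - 2206) = (1857 + 6*√2) - (-1593)*(-2064) = (1857 + 6*√2) - 1*3287952 = (1857 + 6*√2) - 3287952 = -3286095 + 6*√2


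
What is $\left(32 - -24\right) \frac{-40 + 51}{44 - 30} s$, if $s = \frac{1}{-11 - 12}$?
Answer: $- \frac{44}{23} \approx -1.913$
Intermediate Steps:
$s = - \frac{1}{23}$ ($s = \frac{1}{-23} = - \frac{1}{23} \approx -0.043478$)
$\left(32 - -24\right) \frac{-40 + 51}{44 - 30} s = \left(32 - -24\right) \frac{-40 + 51}{44 - 30} \left(- \frac{1}{23}\right) = \left(32 + 24\right) \frac{11}{14} \left(- \frac{1}{23}\right) = 56 \cdot 11 \cdot \frac{1}{14} \left(- \frac{1}{23}\right) = 56 \cdot \frac{11}{14} \left(- \frac{1}{23}\right) = 44 \left(- \frac{1}{23}\right) = - \frac{44}{23}$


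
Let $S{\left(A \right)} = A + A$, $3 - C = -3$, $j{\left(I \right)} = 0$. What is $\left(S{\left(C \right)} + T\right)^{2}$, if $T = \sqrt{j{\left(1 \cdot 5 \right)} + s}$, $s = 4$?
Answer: $196$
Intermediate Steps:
$T = 2$ ($T = \sqrt{0 + 4} = \sqrt{4} = 2$)
$C = 6$ ($C = 3 - -3 = 3 + 3 = 6$)
$S{\left(A \right)} = 2 A$
$\left(S{\left(C \right)} + T\right)^{2} = \left(2 \cdot 6 + 2\right)^{2} = \left(12 + 2\right)^{2} = 14^{2} = 196$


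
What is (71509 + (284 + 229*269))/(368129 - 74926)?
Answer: 133394/293203 ≈ 0.45495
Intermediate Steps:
(71509 + (284 + 229*269))/(368129 - 74926) = (71509 + (284 + 61601))/293203 = (71509 + 61885)*(1/293203) = 133394*(1/293203) = 133394/293203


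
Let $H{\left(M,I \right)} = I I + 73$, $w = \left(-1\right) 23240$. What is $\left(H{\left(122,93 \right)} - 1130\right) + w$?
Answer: $-15648$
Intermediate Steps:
$w = -23240$
$H{\left(M,I \right)} = 73 + I^{2}$ ($H{\left(M,I \right)} = I^{2} + 73 = 73 + I^{2}$)
$\left(H{\left(122,93 \right)} - 1130\right) + w = \left(\left(73 + 93^{2}\right) - 1130\right) - 23240 = \left(\left(73 + 8649\right) - 1130\right) - 23240 = \left(8722 - 1130\right) - 23240 = 7592 - 23240 = -15648$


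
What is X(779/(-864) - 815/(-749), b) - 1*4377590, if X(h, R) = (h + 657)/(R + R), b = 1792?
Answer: -10153099133459119/2319335424 ≈ -4.3776e+6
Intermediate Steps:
X(h, R) = (657 + h)/(2*R) (X(h, R) = (657 + h)/((2*R)) = (657 + h)*(1/(2*R)) = (657 + h)/(2*R))
X(779/(-864) - 815/(-749), b) - 1*4377590 = (½)*(657 + (779/(-864) - 815/(-749)))/1792 - 1*4377590 = (½)*(1/1792)*(657 + (779*(-1/864) - 815*(-1/749))) - 4377590 = (½)*(1/1792)*(657 + (-779/864 + 815/749)) - 4377590 = (½)*(1/1792)*(657 + 120689/647136) - 4377590 = (½)*(1/1792)*(425289041/647136) - 4377590 = 425289041/2319335424 - 4377590 = -10153099133459119/2319335424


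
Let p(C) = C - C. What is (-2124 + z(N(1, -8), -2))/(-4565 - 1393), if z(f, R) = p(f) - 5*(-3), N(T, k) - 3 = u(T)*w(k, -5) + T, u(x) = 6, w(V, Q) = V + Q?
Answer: 703/1986 ≈ 0.35398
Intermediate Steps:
w(V, Q) = Q + V
p(C) = 0
N(T, k) = -27 + T + 6*k (N(T, k) = 3 + (6*(-5 + k) + T) = 3 + ((-30 + 6*k) + T) = 3 + (-30 + T + 6*k) = -27 + T + 6*k)
z(f, R) = 15 (z(f, R) = 0 - 5*(-3) = 0 + 15 = 15)
(-2124 + z(N(1, -8), -2))/(-4565 - 1393) = (-2124 + 15)/(-4565 - 1393) = -2109/(-5958) = -2109*(-1/5958) = 703/1986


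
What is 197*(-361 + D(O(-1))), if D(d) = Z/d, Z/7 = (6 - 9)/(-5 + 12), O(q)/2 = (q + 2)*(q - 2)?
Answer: -142037/2 ≈ -71019.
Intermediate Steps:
O(q) = 2*(-2 + q)*(2 + q) (O(q) = 2*((q + 2)*(q - 2)) = 2*((2 + q)*(-2 + q)) = 2*((-2 + q)*(2 + q)) = 2*(-2 + q)*(2 + q))
Z = -3 (Z = 7*((6 - 9)/(-5 + 12)) = 7*(-3/7) = -3)
D(d) = -3/d
197*(-361 + D(O(-1))) = 197*(-361 - 3/(-8 + 2*(-1)²)) = 197*(-361 - 3/(-8 + 2*1)) = 197*(-361 - 3/(-8 + 2)) = 197*(-361 - 3/(-6)) = 197*(-361 - 3*(-⅙)) = 197*(-361 + ½) = 197*(-721/2) = -142037/2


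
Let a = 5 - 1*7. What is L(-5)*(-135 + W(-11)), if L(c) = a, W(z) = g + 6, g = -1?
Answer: 260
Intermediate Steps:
W(z) = 5 (W(z) = -1 + 6 = 5)
a = -2 (a = 5 - 7 = -2)
L(c) = -2
L(-5)*(-135 + W(-11)) = -2*(-135 + 5) = -2*(-130) = 260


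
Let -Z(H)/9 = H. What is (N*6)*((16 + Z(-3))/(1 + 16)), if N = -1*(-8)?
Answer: 2064/17 ≈ 121.41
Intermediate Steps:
Z(H) = -9*H
N = 8
(N*6)*((16 + Z(-3))/(1 + 16)) = (8*6)*((16 - 9*(-3))/(1 + 16)) = 48*((16 + 27)/17) = 48*(43*(1/17)) = 48*(43/17) = 2064/17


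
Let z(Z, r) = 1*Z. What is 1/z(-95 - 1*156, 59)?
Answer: -1/251 ≈ -0.0039841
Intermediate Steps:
z(Z, r) = Z
1/z(-95 - 1*156, 59) = 1/(-95 - 1*156) = 1/(-95 - 156) = 1/(-251) = -1/251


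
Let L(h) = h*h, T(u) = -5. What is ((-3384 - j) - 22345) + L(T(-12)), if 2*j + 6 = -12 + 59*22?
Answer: -26344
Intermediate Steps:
L(h) = h²
j = 640 (j = -3 + (-12 + 59*22)/2 = -3 + (-12 + 1298)/2 = -3 + (½)*1286 = -3 + 643 = 640)
((-3384 - j) - 22345) + L(T(-12)) = ((-3384 - 1*640) - 22345) + (-5)² = ((-3384 - 640) - 22345) + 25 = (-4024 - 22345) + 25 = -26369 + 25 = -26344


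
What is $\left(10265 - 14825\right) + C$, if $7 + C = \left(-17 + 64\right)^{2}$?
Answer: $-2358$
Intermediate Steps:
$C = 2202$ ($C = -7 + \left(-17 + 64\right)^{2} = -7 + 47^{2} = -7 + 2209 = 2202$)
$\left(10265 - 14825\right) + C = \left(10265 - 14825\right) + 2202 = -4560 + 2202 = -2358$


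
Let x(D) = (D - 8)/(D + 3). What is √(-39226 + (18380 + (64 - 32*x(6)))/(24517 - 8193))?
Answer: I*√5879456865359/12243 ≈ 198.05*I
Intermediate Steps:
x(D) = (-8 + D)/(3 + D)
√(-39226 + (18380 + (64 - 32*x(6)))/(24517 - 8193)) = √(-39226 + (18380 + (64 - 32*(-8 + 6)/(3 + 6)))/(24517 - 8193)) = √(-39226 + (18380 + (64 - 32*(-2)/9))/16324) = √(-39226 + (18380 + (64 - 32*(-2)/9))*(1/16324)) = √(-39226 + (18380 + (64 - 32*(-2/9)))*(1/16324)) = √(-39226 + (18380 + (64 + 64/9))*(1/16324)) = √(-39226 + (18380 + 640/9)*(1/16324)) = √(-39226 + (166060/9)*(1/16324)) = √(-39226 + 41515/36729) = √(-1440690239/36729) = I*√5879456865359/12243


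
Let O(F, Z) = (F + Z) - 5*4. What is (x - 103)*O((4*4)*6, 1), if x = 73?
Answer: -2310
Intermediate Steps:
O(F, Z) = -20 + F + Z (O(F, Z) = (F + Z) - 20 = -20 + F + Z)
(x - 103)*O((4*4)*6, 1) = (73 - 103)*(-20 + (4*4)*6 + 1) = -30*(-20 + 16*6 + 1) = -30*(-20 + 96 + 1) = -30*77 = -2310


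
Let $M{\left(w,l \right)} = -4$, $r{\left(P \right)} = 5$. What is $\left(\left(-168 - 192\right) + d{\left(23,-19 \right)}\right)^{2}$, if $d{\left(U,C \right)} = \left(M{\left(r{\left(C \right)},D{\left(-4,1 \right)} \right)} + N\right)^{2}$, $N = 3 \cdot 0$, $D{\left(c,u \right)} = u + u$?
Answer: $118336$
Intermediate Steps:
$D{\left(c,u \right)} = 2 u$
$N = 0$
$d{\left(U,C \right)} = 16$ ($d{\left(U,C \right)} = \left(-4 + 0\right)^{2} = \left(-4\right)^{2} = 16$)
$\left(\left(-168 - 192\right) + d{\left(23,-19 \right)}\right)^{2} = \left(\left(-168 - 192\right) + 16\right)^{2} = \left(-360 + 16\right)^{2} = \left(-344\right)^{2} = 118336$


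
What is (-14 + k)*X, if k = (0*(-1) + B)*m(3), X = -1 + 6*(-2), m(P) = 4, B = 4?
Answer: -26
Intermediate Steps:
X = -13 (X = -1 - 12 = -13)
k = 16 (k = (0*(-1) + 4)*4 = (0 + 4)*4 = 4*4 = 16)
(-14 + k)*X = (-14 + 16)*(-13) = 2*(-13) = -26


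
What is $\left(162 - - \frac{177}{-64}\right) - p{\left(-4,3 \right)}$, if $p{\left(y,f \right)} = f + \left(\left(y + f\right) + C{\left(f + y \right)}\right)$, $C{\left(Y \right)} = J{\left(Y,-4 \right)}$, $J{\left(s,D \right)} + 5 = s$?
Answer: $\frac{10447}{64} \approx 163.23$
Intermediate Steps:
$J{\left(s,D \right)} = -5 + s$
$C{\left(Y \right)} = -5 + Y$
$p{\left(y,f \right)} = -5 + 2 y + 3 f$ ($p{\left(y,f \right)} = f - \left(5 - 2 f - 2 y\right) = f + \left(\left(f + y\right) + \left(-5 + f + y\right)\right) = f + \left(-5 + 2 f + 2 y\right) = -5 + 2 y + 3 f$)
$\left(162 - - \frac{177}{-64}\right) - p{\left(-4,3 \right)} = \left(162 - - \frac{177}{-64}\right) - \left(-5 + 2 \left(-4\right) + 3 \cdot 3\right) = \left(162 - \left(-177\right) \left(- \frac{1}{64}\right)\right) - \left(-5 - 8 + 9\right) = \left(162 - \frac{177}{64}\right) - -4 = \left(162 - \frac{177}{64}\right) + 4 = \frac{10191}{64} + 4 = \frac{10447}{64}$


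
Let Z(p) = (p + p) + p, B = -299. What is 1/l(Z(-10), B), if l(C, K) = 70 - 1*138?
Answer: -1/68 ≈ -0.014706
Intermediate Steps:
Z(p) = 3*p (Z(p) = 2*p + p = 3*p)
l(C, K) = -68 (l(C, K) = 70 - 138 = -68)
1/l(Z(-10), B) = 1/(-68) = -1/68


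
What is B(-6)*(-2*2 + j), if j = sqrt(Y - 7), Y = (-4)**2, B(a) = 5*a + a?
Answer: 36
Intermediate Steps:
B(a) = 6*a
Y = 16
j = 3 (j = sqrt(16 - 7) = sqrt(9) = 3)
B(-6)*(-2*2 + j) = (6*(-6))*(-2*2 + 3) = -36*(-4 + 3) = -36*(-1) = 36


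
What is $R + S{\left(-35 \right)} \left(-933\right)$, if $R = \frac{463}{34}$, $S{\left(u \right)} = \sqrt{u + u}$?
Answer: $\frac{463}{34} - 933 i \sqrt{70} \approx 13.618 - 7806.0 i$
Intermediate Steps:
$S{\left(u \right)} = \sqrt{2} \sqrt{u}$ ($S{\left(u \right)} = \sqrt{2 u} = \sqrt{2} \sqrt{u}$)
$R = \frac{463}{34}$ ($R = 463 \cdot \frac{1}{34} = \frac{463}{34} \approx 13.618$)
$R + S{\left(-35 \right)} \left(-933\right) = \frac{463}{34} + \sqrt{2} \sqrt{-35} \left(-933\right) = \frac{463}{34} + \sqrt{2} i \sqrt{35} \left(-933\right) = \frac{463}{34} + i \sqrt{70} \left(-933\right) = \frac{463}{34} - 933 i \sqrt{70}$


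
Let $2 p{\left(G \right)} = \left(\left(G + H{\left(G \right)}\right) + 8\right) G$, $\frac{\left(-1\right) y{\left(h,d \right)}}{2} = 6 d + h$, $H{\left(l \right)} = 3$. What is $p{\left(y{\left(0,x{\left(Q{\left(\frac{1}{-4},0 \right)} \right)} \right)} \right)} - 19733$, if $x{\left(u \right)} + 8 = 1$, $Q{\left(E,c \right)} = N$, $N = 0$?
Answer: $-15743$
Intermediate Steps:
$Q{\left(E,c \right)} = 0$
$x{\left(u \right)} = -7$ ($x{\left(u \right)} = -8 + 1 = -7$)
$y{\left(h,d \right)} = - 12 d - 2 h$ ($y{\left(h,d \right)} = - 2 \left(6 d + h\right) = - 2 \left(h + 6 d\right) = - 12 d - 2 h$)
$p{\left(G \right)} = \frac{G \left(11 + G\right)}{2}$ ($p{\left(G \right)} = \frac{\left(\left(G + 3\right) + 8\right) G}{2} = \frac{\left(\left(3 + G\right) + 8\right) G}{2} = \frac{\left(11 + G\right) G}{2} = \frac{G \left(11 + G\right)}{2}$)
$p{\left(y{\left(0,x{\left(Q{\left(\frac{1}{-4},0 \right)} \right)} \right)} \right)} - 19733 = \frac{\left(\left(-12\right) \left(-7\right) - 0\right) \left(11 - -84\right)}{2} - 19733 = \frac{\left(84 + 0\right) \left(11 + \left(84 + 0\right)\right)}{2} - 19733 = \frac{1}{2} \cdot 84 \left(11 + 84\right) - 19733 = \frac{1}{2} \cdot 84 \cdot 95 - 19733 = 3990 - 19733 = -15743$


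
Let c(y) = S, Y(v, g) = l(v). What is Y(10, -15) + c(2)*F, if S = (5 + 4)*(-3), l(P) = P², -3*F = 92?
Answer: 928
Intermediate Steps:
F = -92/3 (F = -⅓*92 = -92/3 ≈ -30.667)
Y(v, g) = v²
S = -27 (S = 9*(-3) = -27)
c(y) = -27
Y(10, -15) + c(2)*F = 10² - 27*(-92/3) = 100 + 828 = 928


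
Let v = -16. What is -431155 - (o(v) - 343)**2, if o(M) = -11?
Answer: -556471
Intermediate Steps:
-431155 - (o(v) - 343)**2 = -431155 - (-11 - 343)**2 = -431155 - 1*(-354)**2 = -431155 - 1*125316 = -431155 - 125316 = -556471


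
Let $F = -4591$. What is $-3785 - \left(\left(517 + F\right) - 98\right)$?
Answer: $387$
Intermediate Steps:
$-3785 - \left(\left(517 + F\right) - 98\right) = -3785 - \left(\left(517 - 4591\right) - 98\right) = -3785 - \left(-4074 - 98\right) = -3785 - -4172 = -3785 + 4172 = 387$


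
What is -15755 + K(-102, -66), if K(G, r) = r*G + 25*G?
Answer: -11573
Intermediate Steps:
K(G, r) = 25*G + G*r (K(G, r) = G*r + 25*G = 25*G + G*r)
-15755 + K(-102, -66) = -15755 - 102*(25 - 66) = -15755 - 102*(-41) = -15755 + 4182 = -11573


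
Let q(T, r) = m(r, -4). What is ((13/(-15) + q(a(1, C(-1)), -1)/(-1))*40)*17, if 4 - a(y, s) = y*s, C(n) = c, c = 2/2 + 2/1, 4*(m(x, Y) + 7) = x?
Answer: 13022/3 ≈ 4340.7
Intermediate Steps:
m(x, Y) = -7 + x/4
c = 3 (c = 2*(½) + 2*1 = 1 + 2 = 3)
C(n) = 3
a(y, s) = 4 - s*y (a(y, s) = 4 - y*s = 4 - s*y)
q(T, r) = -7 + r/4
((13/(-15) + q(a(1, C(-1)), -1)/(-1))*40)*17 = ((13/(-15) + (-7 + (¼)*(-1))/(-1))*40)*17 = ((13*(-1/15) + (-7 - ¼)*(-1))*40)*17 = ((-13/15 - 29/4*(-1))*40)*17 = ((-13/15 + 29/4)*40)*17 = ((383/60)*40)*17 = (766/3)*17 = 13022/3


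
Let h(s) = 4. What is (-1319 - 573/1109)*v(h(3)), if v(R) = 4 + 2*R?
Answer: -17560128/1109 ≈ -15834.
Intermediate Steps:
(-1319 - 573/1109)*v(h(3)) = (-1319 - 573/1109)*(4 + 2*4) = (-1319 - 573*1/1109)*(4 + 8) = (-1319 - 573/1109)*12 = -1463344/1109*12 = -17560128/1109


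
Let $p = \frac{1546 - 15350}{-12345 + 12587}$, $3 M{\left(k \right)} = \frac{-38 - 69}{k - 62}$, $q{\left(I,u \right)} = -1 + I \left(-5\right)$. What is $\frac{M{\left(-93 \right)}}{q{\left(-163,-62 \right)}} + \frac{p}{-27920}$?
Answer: $\frac{13517983}{5812399560} \approx 0.0023257$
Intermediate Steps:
$q{\left(I,u \right)} = -1 - 5 I$
$M{\left(k \right)} = - \frac{107}{3 \left(-62 + k\right)}$ ($M{\left(k \right)} = \frac{\left(-38 - 69\right) \frac{1}{k - 62}}{3} = \frac{\left(-107\right) \frac{1}{-62 + k}}{3} = - \frac{107}{3 \left(-62 + k\right)}$)
$p = - \frac{6902}{121}$ ($p = - \frac{13804}{242} = \left(-13804\right) \frac{1}{242} = - \frac{6902}{121} \approx -57.041$)
$\frac{M{\left(-93 \right)}}{q{\left(-163,-62 \right)}} + \frac{p}{-27920} = \frac{\left(-107\right) \frac{1}{-186 + 3 \left(-93\right)}}{-1 - -815} - \frac{6902}{121 \left(-27920\right)} = \frac{\left(-107\right) \frac{1}{-186 - 279}}{-1 + 815} - - \frac{3451}{1689160} = \frac{\left(-107\right) \frac{1}{-465}}{814} + \frac{3451}{1689160} = \left(-107\right) \left(- \frac{1}{465}\right) \frac{1}{814} + \frac{3451}{1689160} = \frac{107}{465} \cdot \frac{1}{814} + \frac{3451}{1689160} = \frac{107}{378510} + \frac{3451}{1689160} = \frac{13517983}{5812399560}$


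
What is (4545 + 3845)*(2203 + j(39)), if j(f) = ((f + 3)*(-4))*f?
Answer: -36488110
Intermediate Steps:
j(f) = f*(-12 - 4*f) (j(f) = ((3 + f)*(-4))*f = (-12 - 4*f)*f = f*(-12 - 4*f))
(4545 + 3845)*(2203 + j(39)) = (4545 + 3845)*(2203 - 4*39*(3 + 39)) = 8390*(2203 - 4*39*42) = 8390*(2203 - 6552) = 8390*(-4349) = -36488110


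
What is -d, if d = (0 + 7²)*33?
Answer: -1617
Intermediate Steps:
d = 1617 (d = (0 + 49)*33 = 49*33 = 1617)
-d = -1*1617 = -1617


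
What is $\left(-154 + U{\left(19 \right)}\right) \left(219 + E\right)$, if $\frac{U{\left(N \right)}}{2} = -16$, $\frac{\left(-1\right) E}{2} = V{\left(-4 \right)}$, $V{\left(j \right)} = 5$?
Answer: $-38874$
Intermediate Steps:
$E = -10$ ($E = \left(-2\right) 5 = -10$)
$U{\left(N \right)} = -32$ ($U{\left(N \right)} = 2 \left(-16\right) = -32$)
$\left(-154 + U{\left(19 \right)}\right) \left(219 + E\right) = \left(-154 - 32\right) \left(219 - 10\right) = \left(-186\right) 209 = -38874$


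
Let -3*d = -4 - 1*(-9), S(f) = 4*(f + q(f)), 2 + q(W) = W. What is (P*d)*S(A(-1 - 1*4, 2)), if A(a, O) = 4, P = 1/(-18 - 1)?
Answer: 40/19 ≈ 2.1053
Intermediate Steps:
P = -1/19 (P = 1/(-19) = -1/19 ≈ -0.052632)
q(W) = -2 + W
S(f) = -8 + 8*f (S(f) = 4*(f + (-2 + f)) = 4*(-2 + 2*f) = -8 + 8*f)
d = -5/3 (d = -(-4 - 1*(-9))/3 = -(-4 + 9)/3 = -1/3*5 = -5/3 ≈ -1.6667)
(P*d)*S(A(-1 - 1*4, 2)) = (-1/19*(-5/3))*(-8 + 8*4) = 5*(-8 + 32)/57 = (5/57)*24 = 40/19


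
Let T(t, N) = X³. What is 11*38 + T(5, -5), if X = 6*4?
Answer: 14242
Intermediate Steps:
X = 24
T(t, N) = 13824 (T(t, N) = 24³ = 13824)
11*38 + T(5, -5) = 11*38 + 13824 = 418 + 13824 = 14242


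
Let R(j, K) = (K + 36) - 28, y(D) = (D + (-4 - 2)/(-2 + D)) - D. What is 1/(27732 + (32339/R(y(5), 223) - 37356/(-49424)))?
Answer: 2854236/79555410745 ≈ 3.5877e-5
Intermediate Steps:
y(D) = -6/(-2 + D) (y(D) = (D - 6/(-2 + D)) - D = -6/(-2 + D))
R(j, K) = 8 + K (R(j, K) = (36 + K) - 28 = 8 + K)
1/(27732 + (32339/R(y(5), 223) - 37356/(-49424))) = 1/(27732 + (32339/(8 + 223) - 37356/(-49424))) = 1/(27732 + (32339/231 - 37356*(-1/49424))) = 1/(27732 + (32339*(1/231) + 9339/12356)) = 1/(27732 + (32339/231 + 9339/12356)) = 1/(27732 + 401737993/2854236) = 1/(79555410745/2854236) = 2854236/79555410745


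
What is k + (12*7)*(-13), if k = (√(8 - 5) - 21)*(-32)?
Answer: -420 - 32*√3 ≈ -475.43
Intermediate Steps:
k = 672 - 32*√3 (k = (√3 - 21)*(-32) = (-21 + √3)*(-32) = 672 - 32*√3 ≈ 616.57)
k + (12*7)*(-13) = (672 - 32*√3) + (12*7)*(-13) = (672 - 32*√3) + 84*(-13) = (672 - 32*√3) - 1092 = -420 - 32*√3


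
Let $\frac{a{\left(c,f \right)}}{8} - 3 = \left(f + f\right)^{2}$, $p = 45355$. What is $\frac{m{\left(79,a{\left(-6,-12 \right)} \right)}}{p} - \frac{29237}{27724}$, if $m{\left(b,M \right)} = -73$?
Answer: $- \frac{1328067987}{1257422020} \approx -1.0562$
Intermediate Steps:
$a{\left(c,f \right)} = 24 + 32 f^{2}$ ($a{\left(c,f \right)} = 24 + 8 \left(f + f\right)^{2} = 24 + 8 \left(2 f\right)^{2} = 24 + 8 \cdot 4 f^{2} = 24 + 32 f^{2}$)
$\frac{m{\left(79,a{\left(-6,-12 \right)} \right)}}{p} - \frac{29237}{27724} = - \frac{73}{45355} - \frac{29237}{27724} = - \frac{1328067987}{1257422020}$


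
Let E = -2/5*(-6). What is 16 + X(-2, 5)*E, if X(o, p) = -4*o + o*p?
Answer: 56/5 ≈ 11.200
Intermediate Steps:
E = 12/5 (E = -2*1/5*(-6) = -2/5*(-6) = 12/5 ≈ 2.4000)
16 + X(-2, 5)*E = 16 - 2*(-4 + 5)*(12/5) = 16 - 2*1*(12/5) = 16 - 2*12/5 = 16 - 24/5 = 56/5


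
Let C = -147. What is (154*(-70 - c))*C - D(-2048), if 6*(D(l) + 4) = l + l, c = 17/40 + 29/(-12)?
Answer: 92415559/60 ≈ 1.5403e+6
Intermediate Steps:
c = -239/120 (c = 17*(1/40) + 29*(-1/12) = 17/40 - 29/12 = -239/120 ≈ -1.9917)
D(l) = -4 + l/3 (D(l) = -4 + (l + l)/6 = -4 + (2*l)/6 = -4 + l/3)
(154*(-70 - c))*C - D(-2048) = (154*(-70 - 1*(-239/120)))*(-147) - (-4 + (⅓)*(-2048)) = (154*(-70 + 239/120))*(-147) - (-4 - 2048/3) = (154*(-8161/120))*(-147) - 1*(-2060/3) = -628397/60*(-147) + 2060/3 = 30791453/20 + 2060/3 = 92415559/60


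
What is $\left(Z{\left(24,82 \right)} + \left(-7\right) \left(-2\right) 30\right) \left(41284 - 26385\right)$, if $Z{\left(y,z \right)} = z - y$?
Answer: $7121722$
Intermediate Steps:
$\left(Z{\left(24,82 \right)} + \left(-7\right) \left(-2\right) 30\right) \left(41284 - 26385\right) = \left(\left(82 - 24\right) + \left(-7\right) \left(-2\right) 30\right) \left(41284 - 26385\right) = \left(\left(82 - 24\right) + 14 \cdot 30\right) 14899 = \left(58 + 420\right) 14899 = 478 \cdot 14899 = 7121722$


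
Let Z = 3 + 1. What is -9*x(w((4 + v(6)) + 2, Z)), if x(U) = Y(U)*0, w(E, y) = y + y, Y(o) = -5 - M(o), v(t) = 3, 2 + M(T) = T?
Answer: 0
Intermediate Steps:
M(T) = -2 + T
Y(o) = -3 - o (Y(o) = -5 - (-2 + o) = -5 + (2 - o) = -3 - o)
Z = 4
w(E, y) = 2*y
x(U) = 0 (x(U) = (-3 - U)*0 = 0)
-9*x(w((4 + v(6)) + 2, Z)) = -9*0 = 0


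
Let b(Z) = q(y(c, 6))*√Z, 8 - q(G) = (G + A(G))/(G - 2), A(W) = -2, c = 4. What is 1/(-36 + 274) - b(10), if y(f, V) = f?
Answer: 1/238 - 7*√10 ≈ -22.132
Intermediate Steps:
q(G) = 7 (q(G) = 8 - (G - 2)/(G - 2) = 8 - (-2 + G)/(-2 + G) = 8 - 1*1 = 8 - 1 = 7)
b(Z) = 7*√Z
1/(-36 + 274) - b(10) = 1/(-36 + 274) - 7*√10 = 1/238 - 7*√10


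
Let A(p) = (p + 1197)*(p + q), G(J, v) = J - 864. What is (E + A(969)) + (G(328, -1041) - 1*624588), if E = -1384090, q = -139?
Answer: -211434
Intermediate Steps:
G(J, v) = -864 + J
A(p) = (-139 + p)*(1197 + p) (A(p) = (p + 1197)*(p - 139) = (1197 + p)*(-139 + p) = (-139 + p)*(1197 + p))
(E + A(969)) + (G(328, -1041) - 1*624588) = (-1384090 + (-166383 + 969² + 1058*969)) + ((-864 + 328) - 1*624588) = (-1384090 + (-166383 + 938961 + 1025202)) + (-536 - 624588) = (-1384090 + 1797780) - 625124 = 413690 - 625124 = -211434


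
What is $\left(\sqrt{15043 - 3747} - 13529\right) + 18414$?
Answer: $4885 + 4 \sqrt{706} \approx 4991.3$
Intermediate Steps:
$\left(\sqrt{15043 - 3747} - 13529\right) + 18414 = \left(\sqrt{11296} - 13529\right) + 18414 = \left(4 \sqrt{706} - 13529\right) + 18414 = \left(-13529 + 4 \sqrt{706}\right) + 18414 = 4885 + 4 \sqrt{706}$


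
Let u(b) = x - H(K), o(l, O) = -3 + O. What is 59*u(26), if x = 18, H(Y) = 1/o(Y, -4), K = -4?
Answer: 7493/7 ≈ 1070.4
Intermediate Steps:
H(Y) = -⅐ (H(Y) = 1/(-3 - 4) = 1/(-7) = -⅐)
u(b) = 127/7 (u(b) = 18 - 1*(-⅐) = 18 + ⅐ = 127/7)
59*u(26) = 59*(127/7) = 7493/7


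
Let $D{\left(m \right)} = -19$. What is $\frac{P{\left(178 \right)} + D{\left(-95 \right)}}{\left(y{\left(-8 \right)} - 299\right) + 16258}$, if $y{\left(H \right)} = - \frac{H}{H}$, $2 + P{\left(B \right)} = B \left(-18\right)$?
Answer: $- \frac{3225}{15958} \approx -0.20209$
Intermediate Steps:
$P{\left(B \right)} = -2 - 18 B$ ($P{\left(B \right)} = -2 + B \left(-18\right) = -2 - 18 B$)
$y{\left(H \right)} = -1$ ($y{\left(H \right)} = \left(-1\right) 1 = -1$)
$\frac{P{\left(178 \right)} + D{\left(-95 \right)}}{\left(y{\left(-8 \right)} - 299\right) + 16258} = \frac{\left(-2 - 3204\right) - 19}{\left(-1 - 299\right) + 16258} = \frac{-3206 - 19}{-300 + 16258} = - \frac{3225}{15958}$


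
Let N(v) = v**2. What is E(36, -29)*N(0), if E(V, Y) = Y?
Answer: 0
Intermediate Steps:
E(36, -29)*N(0) = -29*0**2 = -29*0 = 0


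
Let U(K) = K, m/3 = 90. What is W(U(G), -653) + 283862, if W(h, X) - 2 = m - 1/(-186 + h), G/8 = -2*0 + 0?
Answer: 52848925/186 ≈ 2.8413e+5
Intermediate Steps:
m = 270 (m = 3*90 = 270)
G = 0 (G = 8*(-2*0 + 0) = 8*(0 + 0) = 8*0 = 0)
W(h, X) = 272 - 1/(-186 + h) (W(h, X) = 2 + (270 - 1/(-186 + h)) = 272 - 1/(-186 + h))
W(U(G), -653) + 283862 = (-50593 + 272*0)/(-186 + 0) + 283862 = (-50593 + 0)/(-186) + 283862 = -1/186*(-50593) + 283862 = 50593/186 + 283862 = 52848925/186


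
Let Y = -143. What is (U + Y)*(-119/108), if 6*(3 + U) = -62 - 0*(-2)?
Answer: 55811/324 ≈ 172.26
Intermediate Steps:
U = -40/3 (U = -3 + (-62 - 0*(-2))/6 = -3 + (-62 - 1*0)/6 = -3 + (-62 + 0)/6 = -3 + (⅙)*(-62) = -3 - 31/3 = -40/3 ≈ -13.333)
(U + Y)*(-119/108) = (-40/3 - 143)*(-119/108) = -(-55811)/(3*108) = -469/3*(-119/108) = 55811/324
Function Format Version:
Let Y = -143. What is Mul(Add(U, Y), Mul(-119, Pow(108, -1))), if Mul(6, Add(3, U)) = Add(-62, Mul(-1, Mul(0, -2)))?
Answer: Rational(55811, 324) ≈ 172.26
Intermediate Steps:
U = Rational(-40, 3) (U = Add(-3, Mul(Rational(1, 6), Add(-62, Mul(-1, Mul(0, -2))))) = Add(-3, Mul(Rational(1, 6), Add(-62, Mul(-1, 0)))) = Add(-3, Mul(Rational(1, 6), Add(-62, 0))) = Add(-3, Mul(Rational(1, 6), -62)) = Add(-3, Rational(-31, 3)) = Rational(-40, 3) ≈ -13.333)
Mul(Add(U, Y), Mul(-119, Pow(108, -1))) = Mul(Add(Rational(-40, 3), -143), Mul(-119, Pow(108, -1))) = Mul(Rational(-469, 3), Mul(-119, Rational(1, 108))) = Mul(Rational(-469, 3), Rational(-119, 108)) = Rational(55811, 324)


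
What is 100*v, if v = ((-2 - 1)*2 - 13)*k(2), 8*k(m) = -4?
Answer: 950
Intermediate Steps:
k(m) = -½ (k(m) = (⅛)*(-4) = -½)
v = 19/2 (v = ((-2 - 1)*2 - 13)*(-½) = (-3*2 - 13)*(-½) = (-6 - 13)*(-½) = -19*(-½) = 19/2 ≈ 9.5000)
100*v = 100*(19/2) = 950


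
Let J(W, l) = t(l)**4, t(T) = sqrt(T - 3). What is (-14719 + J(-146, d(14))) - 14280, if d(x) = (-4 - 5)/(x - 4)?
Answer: -2898379/100 ≈ -28984.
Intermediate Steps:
t(T) = sqrt(-3 + T)
d(x) = -9/(-4 + x)
J(W, l) = (-3 + l)**2 (J(W, l) = (sqrt(-3 + l))**4 = (-3 + l)**2)
(-14719 + J(-146, d(14))) - 14280 = (-14719 + (-3 - 9/(-4 + 14))**2) - 14280 = (-14719 + (-3 - 9/10)**2) - 14280 = (-14719 + (-39/10)**2) - 14280 = (-14719 + 1521/100) - 14280 = -1470379/100 - 14280 = -2898379/100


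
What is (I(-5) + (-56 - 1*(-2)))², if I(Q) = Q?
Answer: 3481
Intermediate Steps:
(I(-5) + (-56 - 1*(-2)))² = (-5 + (-56 - 1*(-2)))² = (-5 + (-56 + 2))² = (-5 - 54)² = (-59)² = 3481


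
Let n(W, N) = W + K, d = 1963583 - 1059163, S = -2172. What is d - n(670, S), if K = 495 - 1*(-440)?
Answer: 902815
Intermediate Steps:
d = 904420
K = 935 (K = 495 + 440 = 935)
n(W, N) = 935 + W (n(W, N) = W + 935 = 935 + W)
d - n(670, S) = 904420 - (935 + 670) = 904420 - 1*1605 = 904420 - 1605 = 902815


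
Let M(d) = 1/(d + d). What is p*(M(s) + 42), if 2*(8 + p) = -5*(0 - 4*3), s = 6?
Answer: 5555/6 ≈ 925.83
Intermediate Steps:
M(d) = 1/(2*d)
p = 22 (p = -8 + (-5*(0 - 4*3))/2 = -8 + (-5*(0 - 12))/2 = -8 + (-5*(-12))/2 = -8 + (1/2)*60 = -8 + 30 = 22)
p*(M(s) + 42) = 22*((1/2)/6 + 42) = 22*((1/2)*(1/6) + 42) = 22*(1/12 + 42) = 22*(505/12) = 5555/6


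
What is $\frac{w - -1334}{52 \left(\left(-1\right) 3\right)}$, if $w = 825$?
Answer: $- \frac{2159}{156} \approx -13.84$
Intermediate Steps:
$\frac{w - -1334}{52 \left(\left(-1\right) 3\right)} = \frac{825 - -1334}{52 \left(\left(-1\right) 3\right)} = \frac{825 + 1334}{52 \left(-3\right)} = \frac{2159}{-156} = 2159 \left(- \frac{1}{156}\right) = - \frac{2159}{156}$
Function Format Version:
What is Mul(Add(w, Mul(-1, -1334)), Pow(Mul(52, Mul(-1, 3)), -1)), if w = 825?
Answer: Rational(-2159, 156) ≈ -13.840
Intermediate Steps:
Mul(Add(w, Mul(-1, -1334)), Pow(Mul(52, Mul(-1, 3)), -1)) = Mul(Add(825, Mul(-1, -1334)), Pow(Mul(52, Mul(-1, 3)), -1)) = Mul(Add(825, 1334), Pow(Mul(52, -3), -1)) = Mul(2159, Pow(-156, -1)) = Mul(2159, Rational(-1, 156)) = Rational(-2159, 156)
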